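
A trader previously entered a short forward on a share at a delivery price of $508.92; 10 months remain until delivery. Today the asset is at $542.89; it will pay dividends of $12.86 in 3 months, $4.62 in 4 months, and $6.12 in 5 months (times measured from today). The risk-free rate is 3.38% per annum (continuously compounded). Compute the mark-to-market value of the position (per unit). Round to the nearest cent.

PV(remaining dividends) I = 12.86·e^(−0.0338·3/12) + 4.62·e^(−0.0338·4/12) + 6.12·e^(−0.0338·5/12) = 23.3544
Current forward F = (S − I)·e^(rT) = (542.89 − 23.3544)·e^(0.0338·10/12) = 519.5356 × 1.028567 = 534.3772
Value (long) = (F − K)·e^(−rT) = (534.3772 − 508.92) × 0.972226 = 24.7502
Short position value = −(long value) = -$24.75

-$24.75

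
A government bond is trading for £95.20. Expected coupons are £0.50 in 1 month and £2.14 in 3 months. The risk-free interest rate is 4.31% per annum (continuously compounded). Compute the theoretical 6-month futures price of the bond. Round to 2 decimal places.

PV(coupons) I = 0.50·e^(−0.0431·1/12) + 2.14·e^(−0.0431·3/12)
I = 0.4982 + 2.1171 = 2.6153
F = (S − I)·e^(rT) = (95.20 − 2.6153) · e^(0.0431·6/12)
= 92.5847 · e^0.021550 = 92.5847 × 1.021784 = £94.60

£94.60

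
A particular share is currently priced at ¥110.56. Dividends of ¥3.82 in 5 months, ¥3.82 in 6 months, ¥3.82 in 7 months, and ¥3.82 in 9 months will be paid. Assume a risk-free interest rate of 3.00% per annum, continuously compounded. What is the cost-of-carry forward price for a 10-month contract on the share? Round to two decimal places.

¥97.95

PV(dividends) I = 3.82·e^(−0.0300·5/12) + 3.82·e^(−0.0300·6/12) + 3.82·e^(−0.0300·7/12) + 3.82·e^(−0.0300·9/12)
I = 3.7725 + 3.7631 + 3.7537 + 3.7350 = 15.0243
F = (S − I)·e^(rT) = (110.56 − 15.0243) · e^(0.0300·10/12)
= 95.5357 · e^0.025000 = 95.5357 × 1.025315 = ¥97.95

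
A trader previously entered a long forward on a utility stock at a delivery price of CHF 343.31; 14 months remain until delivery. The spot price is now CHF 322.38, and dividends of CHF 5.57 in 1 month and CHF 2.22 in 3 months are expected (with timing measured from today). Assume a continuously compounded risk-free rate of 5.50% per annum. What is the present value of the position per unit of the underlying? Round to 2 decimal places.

PV(remaining dividends) I = 5.57·e^(−0.0550·1/12) + 2.22·e^(−0.0550·3/12) = 7.7342
Current forward F = (S − I)·e^(rT) = (322.38 − 7.7342)·e^(0.0550·14/12) = 314.6458 × 1.066270 = 335.4974
Value (long) = (F − K)·e^(−rT) = (335.4974 − 343.31) × 0.937849 = -7.3270
Value = -CHF 7.33

-CHF 7.33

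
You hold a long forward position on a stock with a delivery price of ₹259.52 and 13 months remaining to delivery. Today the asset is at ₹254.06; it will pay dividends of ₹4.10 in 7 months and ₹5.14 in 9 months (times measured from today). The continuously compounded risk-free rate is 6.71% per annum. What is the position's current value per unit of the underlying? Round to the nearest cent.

₹3.91

PV(remaining dividends) I = 4.10·e^(−0.0671·7/12) + 5.14·e^(−0.0671·9/12) = 8.8303
Current forward F = (S − I)·e^(rT) = (254.06 − 8.8303)·e^(0.0671·13/12) = 245.2297 × 1.075399 = 263.7198
Value (long) = (F − K)·e^(−rT) = (263.7198 − 259.52) × 0.929888 = 3.9053
Value = ₹3.91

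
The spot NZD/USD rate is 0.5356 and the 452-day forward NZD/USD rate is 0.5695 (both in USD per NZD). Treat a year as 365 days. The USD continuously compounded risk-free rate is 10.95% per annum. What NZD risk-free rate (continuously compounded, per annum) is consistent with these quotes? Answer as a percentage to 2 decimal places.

5.99%

F = S·e^((r_USD − r_NZD)T) ⇒ r_NZD = r_USD − ln(F/S)/T
ln(0.5695/0.5356) = 0.061371; /(452/365) = 0.049558
r_NZD = 0.1095 − 0.049558 = 0.059942
r_NZD = 5.99%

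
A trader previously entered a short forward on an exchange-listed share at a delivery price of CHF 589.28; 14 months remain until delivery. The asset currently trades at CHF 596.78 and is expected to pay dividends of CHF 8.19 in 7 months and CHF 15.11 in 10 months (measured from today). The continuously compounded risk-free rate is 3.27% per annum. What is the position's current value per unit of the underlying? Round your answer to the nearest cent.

PV(remaining dividends) I = 8.19·e^(−0.0327·7/12) + 15.11·e^(−0.0327·10/12) = 22.7391
Current forward F = (S − I)·e^(rT) = (596.78 − 22.7391)·e^(0.0327·14/12) = 574.0409 × 1.038887 = 596.3636
Value (long) = (F − K)·e^(−rT) = (596.3636 − 589.28) × 0.962569 = 6.8185
Short position value = −(long value) = -CHF 6.82

-CHF 6.82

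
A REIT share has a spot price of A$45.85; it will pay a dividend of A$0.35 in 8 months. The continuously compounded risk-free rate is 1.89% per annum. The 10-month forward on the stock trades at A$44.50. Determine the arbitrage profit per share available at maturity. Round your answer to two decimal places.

A$1.73 per share

PV(dividends) I = 0.35·e^(−0.0189·8/12) = 0.3456
Fair forward F* = (S − I)·e^(rT) = (45.85 − 0.3456)·e^0.015750 = 45.5044 × 1.015875 = 46.2268
Market A$44.50 < fair 46.2268: forward underpriced → reverse cash-and-carry (short the stock, invest proceeds at r, pay the dividends, go long the forward).
Profit at T = |F_mkt − F*| = |44.50 − 46.2268| = A$1.73 per share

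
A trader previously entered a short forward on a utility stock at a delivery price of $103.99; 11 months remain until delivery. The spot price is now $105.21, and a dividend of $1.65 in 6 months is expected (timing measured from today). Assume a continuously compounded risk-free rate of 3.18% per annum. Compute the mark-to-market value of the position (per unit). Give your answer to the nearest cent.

-$2.58

PV(remaining dividends) I = 1.65·e^(−0.0318·6/12) = 1.6240
Current forward F = (S − I)·e^(rT) = (105.21 − 1.6240)·e^(0.0318·11/12) = 103.5860 × 1.029579 = 106.6500
Value (long) = (F − K)·e^(−rT) = (106.6500 − 103.99) × 0.971271 = 2.5836
Short position value = −(long value) = -$2.58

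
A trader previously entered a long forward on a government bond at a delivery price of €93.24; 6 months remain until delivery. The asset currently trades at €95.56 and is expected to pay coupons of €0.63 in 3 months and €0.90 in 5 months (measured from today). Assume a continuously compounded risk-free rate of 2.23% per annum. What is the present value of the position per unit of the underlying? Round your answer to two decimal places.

€1.84

PV(remaining coupons) I = 0.63·e^(−0.0223·3/12) + 0.90·e^(−0.0223·5/12) = 1.5182
Current forward F = (S − I)·e^(rT) = (95.56 − 1.5182)·e^(0.0223·6/12) = 94.0418 × 1.011212 = 95.0962
Value (long) = (F − K)·e^(−rT) = (95.0962 − 93.24) × 0.988912 = 1.8356
Value = €1.84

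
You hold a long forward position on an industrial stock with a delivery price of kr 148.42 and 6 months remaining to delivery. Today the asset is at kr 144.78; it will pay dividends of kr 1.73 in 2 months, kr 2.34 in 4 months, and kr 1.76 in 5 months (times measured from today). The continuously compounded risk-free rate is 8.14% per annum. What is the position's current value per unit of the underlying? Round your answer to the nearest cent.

-kr 3.41

PV(remaining dividends) I = 1.73·e^(−0.0814·2/12) + 2.34·e^(−0.0814·4/12) + 1.76·e^(−0.0814·5/12) = 5.6854
Current forward F = (S − I)·e^(rT) = (144.78 − 5.6854)·e^(0.0814·6/12) = 139.0946 × 1.041540 = 144.8726
Value (long) = (F − K)·e^(−rT) = (144.8726 − 148.42) × 0.960117 = -3.4059
Value = -kr 3.41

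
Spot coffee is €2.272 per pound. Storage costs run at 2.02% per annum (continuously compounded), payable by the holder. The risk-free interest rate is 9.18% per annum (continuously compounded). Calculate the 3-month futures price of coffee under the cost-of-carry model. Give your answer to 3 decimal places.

€2.337 per pound

Net carry = r + u − y = 0.0918 + 0.0202 − 0.0000 = 0.1120
F = S·e^((r+u−y)T) = 2.272 · e^(0.1120 × 3/12) = 2.272 · e^0.028000
= 2.272 × 1.028396 = €2.337 per pound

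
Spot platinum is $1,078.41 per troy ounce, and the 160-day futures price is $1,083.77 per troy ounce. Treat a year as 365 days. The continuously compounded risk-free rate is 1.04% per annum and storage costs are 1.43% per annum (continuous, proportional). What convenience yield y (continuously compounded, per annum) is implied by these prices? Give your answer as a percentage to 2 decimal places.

F = S·e^((r+u−y)T) ⇒ (r+u−y) = ln(F/S)/T
ln(1083.77/1078.41) = 0.004958; /T ⇒ 0.011310
y = r + u − ln(F/S)/T = 0.0104 + 0.0143 − 0.011310 = 0.013390
y = 1.34%

1.34%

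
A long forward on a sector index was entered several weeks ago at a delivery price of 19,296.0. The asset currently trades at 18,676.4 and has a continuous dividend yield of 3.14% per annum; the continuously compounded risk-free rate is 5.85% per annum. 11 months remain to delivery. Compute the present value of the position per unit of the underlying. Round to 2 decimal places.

-142.01

Current fair forward for the remaining 11 months: F = S·e^((r − q)·T), (r − q) = 0.0585 − 0.0314 = 0.0271
F = 18676.4 · e^(0.0271 × 11/12) = 18676.4 × 1.02515279 = 19146.1636
Value of long forward = (F − K)·e^(−rT) = (19146.1636 − 19296.0) · e^(−0.0585·11/12)
= -149.8364 × 0.94778746 = -142.01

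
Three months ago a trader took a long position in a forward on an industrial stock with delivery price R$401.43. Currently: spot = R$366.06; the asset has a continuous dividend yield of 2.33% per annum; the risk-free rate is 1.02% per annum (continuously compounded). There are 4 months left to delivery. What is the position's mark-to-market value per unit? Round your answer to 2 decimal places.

Current fair forward for the remaining 4 months: F = S·e^((r − q)·T), (r − q) = 0.0102 − 0.0233 = -0.0131
F = 366.06 · e^(-0.0131 × 4/12) = 366.06 × 0.995643 = 364.4651
Value of long forward = (F − K)·e^(−rT) = (364.4651 − 401.43) · e^(−0.0102·4/12)
= -36.9649 × 0.996606 = -36.84

-R$36.84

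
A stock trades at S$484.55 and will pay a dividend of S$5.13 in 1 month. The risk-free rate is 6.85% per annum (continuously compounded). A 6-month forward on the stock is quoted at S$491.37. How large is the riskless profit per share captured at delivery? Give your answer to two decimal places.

PV(dividends) I = 5.13·e^(−0.0685·1/12) = 5.1008
Fair forward F* = (S − I)·e^(rT) = (484.55 − 5.1008)·e^0.034250 = 479.4492 × 1.034843 = 496.1546
Market S$491.37 < fair 496.1546: forward underpriced → reverse cash-and-carry (short the stock, invest proceeds at r, pay the dividends, go long the forward).
Profit at T = |F_mkt − F*| = |491.37 − 496.1546| = S$4.78 per share

S$4.78 per share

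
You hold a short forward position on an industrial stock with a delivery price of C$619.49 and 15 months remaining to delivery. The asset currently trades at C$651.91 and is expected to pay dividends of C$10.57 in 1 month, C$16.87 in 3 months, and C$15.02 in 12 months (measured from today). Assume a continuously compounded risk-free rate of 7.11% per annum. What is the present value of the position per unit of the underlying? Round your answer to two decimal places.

-C$44.03

PV(remaining dividends) I = 10.57·e^(−0.0711·1/12) + 16.87·e^(−0.0711·3/12) + 15.02·e^(−0.0711·12/12) = 41.0695
Current forward F = (S − I)·e^(rT) = (651.91 − 41.0695)·e^(0.0711·15/12) = 610.8405 × 1.092944 = 667.6145
Value (long) = (F − K)·e^(−rT) = (667.6145 − 619.49) × 0.914960 = 44.0320
Short position value = −(long value) = -C$44.03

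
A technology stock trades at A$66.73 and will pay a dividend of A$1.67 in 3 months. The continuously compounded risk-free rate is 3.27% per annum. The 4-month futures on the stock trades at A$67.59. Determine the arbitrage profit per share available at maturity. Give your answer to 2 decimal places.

A$1.80 per share

PV(dividends) I = 1.67·e^(−0.0327·3/12) = 1.6564
Fair futures F* = (S − I)·e^(rT) = (66.73 − 1.6564)·e^0.010900 = 65.0736 × 1.010960 = 65.7868
Market A$67.59 > fair 65.7868: forward overpriced → cash-and-carry (borrow at r, buy the stock and collect the dividends, short the forward).
Profit at T = |F_mkt − F*| = |67.59 − 65.7868| = A$1.80 per share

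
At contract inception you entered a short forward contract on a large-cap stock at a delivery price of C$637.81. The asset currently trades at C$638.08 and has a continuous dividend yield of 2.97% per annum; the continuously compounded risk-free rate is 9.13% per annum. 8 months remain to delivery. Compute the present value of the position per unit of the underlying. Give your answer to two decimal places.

Current fair forward for the remaining 8 months: F = S·e^((r − q)·T), (r − q) = 0.0913 − 0.0297 = 0.0616
F = 638.08 · e^(0.0616 × 8/12) = 638.08 × 1.041922 = 664.8296
Value of long forward = (F − K)·e^(−rT) = (664.8296 − 637.81) · e^(−0.0913·8/12)
= 27.0196 × 0.940949 = 25.42
Short position value = −(long value) = -C$25.42

-C$25.42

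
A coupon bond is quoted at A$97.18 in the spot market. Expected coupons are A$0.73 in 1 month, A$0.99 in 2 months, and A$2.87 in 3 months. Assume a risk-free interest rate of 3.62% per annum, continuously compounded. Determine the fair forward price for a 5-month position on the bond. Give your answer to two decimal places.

A$94.03

PV(coupons) I = 0.73·e^(−0.0362·1/12) + 0.99·e^(−0.0362·2/12) + 2.87·e^(−0.0362·3/12)
I = 0.7278 + 0.9840 + 2.8441 = 4.5559
F = (S − I)·e^(rT) = (97.18 − 4.5559) · e^(0.0362·5/12)
= 92.6241 · e^0.015083 = 92.6241 × 1.015197 = A$94.03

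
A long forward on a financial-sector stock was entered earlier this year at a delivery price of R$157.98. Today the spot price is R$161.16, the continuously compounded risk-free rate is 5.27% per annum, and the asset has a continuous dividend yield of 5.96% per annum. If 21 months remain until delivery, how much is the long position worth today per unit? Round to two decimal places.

R$1.14

Current fair forward for the remaining 21 months: F = S·e^((r − q)·T), (r − q) = 0.0527 − 0.0596 = -0.0069
F = 161.16 · e^(-0.0069 × 21/12) = 161.16 × 0.987998 = 159.2258
Value of long forward = (F − K)·e^(−rT) = (159.2258 − 157.98) · e^(−0.0527·21/12)
= 1.2458 × 0.911900 = 1.14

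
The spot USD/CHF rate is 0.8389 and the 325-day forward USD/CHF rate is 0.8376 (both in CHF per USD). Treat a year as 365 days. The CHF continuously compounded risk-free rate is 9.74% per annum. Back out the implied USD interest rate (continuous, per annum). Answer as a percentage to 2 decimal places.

F = S·e^((r_CHF − r_USD)T) ⇒ r_USD = r_CHF − ln(F/S)/T
ln(0.8376/0.8389) = -0.001551; /(325/365) = -0.001742
r_USD = 0.0974 + 0.001742 = 0.099142
r_USD = 9.91%

9.91%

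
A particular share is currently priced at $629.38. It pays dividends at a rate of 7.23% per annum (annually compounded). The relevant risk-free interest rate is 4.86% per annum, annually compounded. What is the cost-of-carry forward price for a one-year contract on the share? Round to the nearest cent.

F = S · (1+r)^T / (1+q)^T
= 629.38 × 1.048600 / 1.072300 = 629.38 × 0.977898
F = $615.47

$615.47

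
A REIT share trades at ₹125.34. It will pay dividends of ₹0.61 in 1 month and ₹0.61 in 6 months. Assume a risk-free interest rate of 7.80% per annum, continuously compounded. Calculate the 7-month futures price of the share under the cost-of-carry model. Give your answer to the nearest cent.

PV(dividends) I = 0.61·e^(−0.0780·1/12) + 0.61·e^(−0.0780·6/12)
I = 0.6060 + 0.5867 = 1.1927
F = (S − I)·e^(rT) = (125.34 − 1.1927) · e^(0.0780·7/12)
= 124.1473 · e^0.045500 = 124.1473 × 1.046551 = ₹129.93

₹129.93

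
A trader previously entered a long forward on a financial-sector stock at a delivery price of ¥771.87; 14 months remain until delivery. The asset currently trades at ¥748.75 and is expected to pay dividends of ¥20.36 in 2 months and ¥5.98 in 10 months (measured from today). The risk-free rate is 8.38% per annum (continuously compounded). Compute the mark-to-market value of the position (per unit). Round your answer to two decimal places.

¥23.12

PV(remaining dividends) I = 20.36·e^(−0.0838·2/12) + 5.98·e^(−0.0838·10/12) = 25.6543
Current forward F = (S − I)·e^(rT) = (748.75 − 25.6543)·e^(0.0838·14/12) = 723.0957 × 1.102705 = 797.3612
Value (long) = (F − K)·e^(−rT) = (797.3612 − 771.87) × 0.906860 = 23.1169
Value = ¥23.12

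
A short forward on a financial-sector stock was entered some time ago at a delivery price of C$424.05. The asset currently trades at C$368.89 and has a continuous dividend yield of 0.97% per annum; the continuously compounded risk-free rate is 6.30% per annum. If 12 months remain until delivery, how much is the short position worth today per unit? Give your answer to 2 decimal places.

C$32.83

Current fair forward for the remaining 12 months: F = S·e^((r − q)·T), (r − q) = 0.0630 − 0.0097 = 0.0533
F = 368.89 · e^(0.0533 × 12/12) = 368.89 × 1.054746 = 389.0853
Value of long forward = (F − K)·e^(−rT) = (389.0853 − 424.05) · e^(−0.0630·12/12)
= -34.9647 × 0.938943 = -32.83
Short position value = −(long value) = C$32.83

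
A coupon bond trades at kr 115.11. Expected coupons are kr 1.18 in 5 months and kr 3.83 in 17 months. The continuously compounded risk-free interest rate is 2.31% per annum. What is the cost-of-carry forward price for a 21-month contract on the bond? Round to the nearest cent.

kr 114.78

PV(coupons) I = 1.18·e^(−0.0231·5/12) + 3.83·e^(−0.0231·17/12)
I = 1.1687 + 3.7067 = 4.8754
F = (S − I)·e^(rT) = (115.11 − 4.8754) · e^(0.0231·21/12)
= 110.2346 · e^0.040425 = 110.2346 × 1.041253 = kr 114.78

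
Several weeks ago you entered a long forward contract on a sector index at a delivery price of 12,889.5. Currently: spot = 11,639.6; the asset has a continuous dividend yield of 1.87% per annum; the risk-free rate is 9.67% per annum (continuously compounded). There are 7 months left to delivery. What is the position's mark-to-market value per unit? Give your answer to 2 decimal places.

-669.23

Current fair forward for the remaining 7 months: F = S·e^((r − q)·T), (r − q) = 0.0967 − 0.0187 = 0.0780
F = 11639.6 · e^(0.0780 × 7/12) = 11639.6 × 1.04655100 = 12181.4350
Value of long forward = (F − K)·e^(−rT) = (12181.4350 − 12889.5) · e^(−0.0967·7/12)
= -708.0650 × 0.94515312 = -669.23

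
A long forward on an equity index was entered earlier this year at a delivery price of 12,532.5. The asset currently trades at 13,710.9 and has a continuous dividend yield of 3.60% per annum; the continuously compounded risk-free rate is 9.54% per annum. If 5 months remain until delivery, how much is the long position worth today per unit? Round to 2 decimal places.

Current fair forward for the remaining 5 months: F = S·e^((r − q)·T), (r − q) = 0.0954 − 0.0360 = 0.0594
F = 13710.9 · e^(0.0594 × 5/12) = 13710.9 × 1.02505882 = 14054.4790
Value of long forward = (F − K)·e^(−rT) = (14054.4790 − 12532.5) · e^(−0.0954·5/12)
= 1521.9790 × 0.96102967 = 1462.67

1462.67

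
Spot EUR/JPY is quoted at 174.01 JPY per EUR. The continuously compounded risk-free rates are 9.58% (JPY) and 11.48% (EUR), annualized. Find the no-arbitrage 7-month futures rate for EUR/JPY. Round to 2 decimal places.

172.09

F = S·e^((r_JPY − r_EUR)T) = 174.01 · e^((0.0958 − 0.1148) × 7/12)
= 174.01 · e^-0.011083 = 174.01 × 0.988978
F = 172.09 JPY per EUR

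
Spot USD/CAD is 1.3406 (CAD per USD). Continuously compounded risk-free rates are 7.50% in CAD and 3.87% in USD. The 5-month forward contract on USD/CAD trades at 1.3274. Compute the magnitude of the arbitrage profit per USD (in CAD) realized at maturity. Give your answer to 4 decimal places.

Fair forward: F* = S·e^(carry·T), with carry = (r_CAD − r_USD) = 0.0750 − 0.0387 = 0.0363
F* = 1.3406 · e^(0.0363 × 5/12) = 1.3406 · e^0.015125 = 1.3406 × 1.015240 = 1.3610
Market 1.3274 < fair 1.3610: forward underpriced → reverse cash-and-carry (short spot, go long the forward).
At maturity, profit = |F_mkt − F*| = |1.3274 − 1.3610| = 0.0336 per USD (in CAD)

0.0336 per USD (in CAD)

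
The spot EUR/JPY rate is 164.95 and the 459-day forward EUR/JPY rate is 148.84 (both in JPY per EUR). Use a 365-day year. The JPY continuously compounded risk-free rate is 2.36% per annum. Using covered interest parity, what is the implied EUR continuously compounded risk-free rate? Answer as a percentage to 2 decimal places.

F = S·e^((r_JPY − r_EUR)T) ⇒ r_EUR = r_JPY − ln(F/S)/T
ln(148.84/164.95) = -0.102770; /(459/365) = -0.081723
r_EUR = 0.0236 + 0.081723 = 0.105323
r_EUR = 10.53%

10.53%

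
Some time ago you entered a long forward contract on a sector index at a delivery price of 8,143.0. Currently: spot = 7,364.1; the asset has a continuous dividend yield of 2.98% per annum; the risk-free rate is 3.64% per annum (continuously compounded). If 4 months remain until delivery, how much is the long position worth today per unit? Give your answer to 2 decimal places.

-753.48

Current fair forward for the remaining 4 months: F = S·e^((r − q)·T), (r − q) = 0.0364 − 0.0298 = 0.0066
F = 7364.1 · e^(0.0066 × 4/12) = 7364.1 × 1.00220242 = 7380.3188
Value of long forward = (F − K)·e^(−rT) = (7380.3188 − 8143.0) · e^(−0.0364·4/12)
= -762.6812 × 0.98793998 = -753.48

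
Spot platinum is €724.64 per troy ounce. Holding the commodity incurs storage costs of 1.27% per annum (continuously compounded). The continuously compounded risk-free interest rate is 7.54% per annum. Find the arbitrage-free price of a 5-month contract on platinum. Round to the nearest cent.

Net carry = r + u − y = 0.0754 + 0.0127 − 0.0000 = 0.0881
F = S·e^((r+u−y)T) = 724.64 · e^(0.0881 × 5/12) = 724.64 · e^0.036708
= 724.64 × 1.037390 = €751.73 per troy ounce

€751.73 per troy ounce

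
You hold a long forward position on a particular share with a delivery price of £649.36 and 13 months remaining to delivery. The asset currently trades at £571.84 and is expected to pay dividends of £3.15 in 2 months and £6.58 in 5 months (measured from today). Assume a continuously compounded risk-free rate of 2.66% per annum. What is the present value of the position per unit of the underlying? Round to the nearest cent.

-£68.72

PV(remaining dividends) I = 3.15·e^(−0.0266·2/12) + 6.58·e^(−0.0266·5/12) = 9.6435
Current forward F = (S − I)·e^(rT) = (571.84 − 9.6435)·e^(0.0266·13/12) = 562.1965 × 1.029236 = 578.6329
Value (long) = (F − K)·e^(−rT) = (578.6329 − 649.36) × 0.971595 = -68.7181
Value = -£68.72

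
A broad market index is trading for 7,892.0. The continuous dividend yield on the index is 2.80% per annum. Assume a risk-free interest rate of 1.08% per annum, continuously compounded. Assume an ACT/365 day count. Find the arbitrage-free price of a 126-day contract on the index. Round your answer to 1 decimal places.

F = S·e^((r − q)T) = 7892.0 · e^((0.0108 − 0.0280) × 126/365)
= 7892.0 · e^-0.005938 = 7892.0 × 0.994080
F = 7,845.3

7,845.3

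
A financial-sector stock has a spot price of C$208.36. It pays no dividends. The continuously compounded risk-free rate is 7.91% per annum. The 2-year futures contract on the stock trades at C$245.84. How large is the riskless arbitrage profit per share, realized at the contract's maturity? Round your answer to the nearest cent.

Fair futures: F* = S·e^(carry·T), with carry = r = 0.0791
F* = 208.36 · e^(0.0791 × 2) = 208.36 · e^0.158200 = 208.36 × 1.171400 = C$244.0729
Market C$245.84 > fair C$244.0729: forward overpriced → cash-and-carry (buy spot, short the forward).
At maturity, profit = |F_mkt − F*| = |245.84 − 244.0729| = C$1.77 per share

C$1.77 per share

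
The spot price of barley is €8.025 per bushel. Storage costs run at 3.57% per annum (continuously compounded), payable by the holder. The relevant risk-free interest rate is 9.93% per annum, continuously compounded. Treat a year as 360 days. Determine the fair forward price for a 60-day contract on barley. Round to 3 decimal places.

€8.208 per bushel

Net carry = r + u − y = 0.0993 + 0.0357 − 0.0000 = 0.1350
F = S·e^((r+u−y)T) = 8.025 · e^(0.1350 × 60/360) = 8.025 · e^0.022500
= 8.025 × 1.022755 = €8.208 per bushel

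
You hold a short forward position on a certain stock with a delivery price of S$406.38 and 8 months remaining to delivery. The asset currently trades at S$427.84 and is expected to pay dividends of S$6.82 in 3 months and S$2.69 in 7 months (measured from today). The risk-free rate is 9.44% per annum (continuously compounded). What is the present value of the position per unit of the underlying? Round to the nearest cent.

-S$37.04

PV(remaining dividends) I = 6.82·e^(−0.0944·3/12) + 2.69·e^(−0.0944·7/12) = 9.2068
Current forward F = (S − I)·e^(rT) = (427.84 − 9.2068)·e^(0.0944·8/12) = 418.6332 × 1.064956 = 445.8259
Value (long) = (F − K)·e^(−rT) = (445.8259 − 406.38) × 0.939006 = 37.0399
Short position value = −(long value) = -S$37.04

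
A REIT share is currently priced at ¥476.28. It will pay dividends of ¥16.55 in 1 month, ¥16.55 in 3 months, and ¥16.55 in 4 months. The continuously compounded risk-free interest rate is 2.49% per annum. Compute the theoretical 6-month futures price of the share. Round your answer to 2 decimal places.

PV(dividends) I = 16.55·e^(−0.0249·1/12) + 16.55·e^(−0.0249·3/12) + 16.55·e^(−0.0249·4/12)
I = 16.5157 + 16.4473 + 16.4132 = 49.3762
F = (S − I)·e^(rT) = (476.28 − 49.3762) · e^(0.0249·6/12)
= 426.9038 · e^0.012450 = 426.9038 × 1.012528 = ¥432.25

¥432.25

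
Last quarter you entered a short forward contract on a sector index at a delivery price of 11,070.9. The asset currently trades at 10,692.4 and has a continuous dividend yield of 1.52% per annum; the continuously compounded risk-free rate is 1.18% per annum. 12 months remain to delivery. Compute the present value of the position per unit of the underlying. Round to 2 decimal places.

Current fair forward for the remaining 12 months: F = S·e^((r − q)·T), (r − q) = 0.0118 − 0.0152 = -0.0034
F = 10692.4 · e^(-0.0034 × 12/12) = 10692.4 × 0.99660577 = 10656.1075
Value of long forward = (F − K)·e^(−rT) = (10656.1075 − 11070.9) · e^(−0.0118·12/12)
= -414.7925 × 0.98826935 = -409.93
Short position value = −(long value) = 409.93

409.93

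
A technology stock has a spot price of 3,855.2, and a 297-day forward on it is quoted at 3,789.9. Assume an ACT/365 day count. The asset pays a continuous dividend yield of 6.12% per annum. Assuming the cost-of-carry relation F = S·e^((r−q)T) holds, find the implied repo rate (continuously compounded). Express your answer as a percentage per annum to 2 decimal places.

4.02%

From F = S·e^((r−q)T): (r − q) = ln(F/S)/T
ln(3789.9/3855.2) = ln(0.983062) = -0.017083
(r − q) = -0.017083 / (297/365) = -0.020994
r = ln(F/S)/T + q = -0.020994 + 0.0612 = 0.040206
r = 4.02%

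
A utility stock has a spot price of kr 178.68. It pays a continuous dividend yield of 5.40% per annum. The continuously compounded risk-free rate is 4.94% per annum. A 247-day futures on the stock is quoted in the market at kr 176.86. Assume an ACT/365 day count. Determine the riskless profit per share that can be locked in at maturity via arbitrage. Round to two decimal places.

kr 1.26 per share

Fair futures: F* = S·e^(carry·T), with carry = (r − q) = 0.0494 − 0.0540 = -0.0046
F* = 178.68 · e^(-0.0046 × 247/365) = 178.68 · e^-0.003113 = 178.68 × 0.996892 = kr 178.1247
Market kr 176.86 < fair kr 178.1247: forward underpriced → reverse cash-and-carry (short spot, go long the forward).
At maturity, profit = |F_mkt − F*| = |176.86 − 178.1247| = kr 1.26 per share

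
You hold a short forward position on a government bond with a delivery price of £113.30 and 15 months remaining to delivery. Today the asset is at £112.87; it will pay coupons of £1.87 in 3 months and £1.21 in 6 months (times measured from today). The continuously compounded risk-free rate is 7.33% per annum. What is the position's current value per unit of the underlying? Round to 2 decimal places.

-£6.49

PV(remaining coupons) I = 1.87·e^(−0.0733·3/12) + 1.21·e^(−0.0733·6/12) = 3.0025
Current forward F = (S − I)·e^(rT) = (112.87 − 3.0025)·e^(0.0733·15/12) = 109.8675 × 1.095954 = 120.4097
Value (long) = (F − K)·e^(−rT) = (120.4097 − 113.30) × 0.912447 = 6.4872
Short position value = −(long value) = -£6.49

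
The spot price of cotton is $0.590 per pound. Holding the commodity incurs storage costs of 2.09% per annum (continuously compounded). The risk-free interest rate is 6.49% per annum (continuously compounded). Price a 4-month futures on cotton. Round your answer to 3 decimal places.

$0.607 per pound

Net carry = r + u − y = 0.0649 + 0.0209 − 0.0000 = 0.0858
F = S·e^((r+u−y)T) = 0.590 · e^(0.0858 × 4/12) = 0.590 · e^0.028600
= 0.590 × 1.029013 = $0.607 per pound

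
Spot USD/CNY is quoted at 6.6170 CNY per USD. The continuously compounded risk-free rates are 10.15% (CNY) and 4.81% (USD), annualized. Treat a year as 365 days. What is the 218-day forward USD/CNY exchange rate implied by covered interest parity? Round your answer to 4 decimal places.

6.8314

F = S·e^((r_CNY − r_USD)T) = 6.6170 · e^((0.1015 − 0.0481) × 218/365)
= 6.6170 · e^0.031894 = 6.6170 × 1.032408
F = 6.8314 CNY per USD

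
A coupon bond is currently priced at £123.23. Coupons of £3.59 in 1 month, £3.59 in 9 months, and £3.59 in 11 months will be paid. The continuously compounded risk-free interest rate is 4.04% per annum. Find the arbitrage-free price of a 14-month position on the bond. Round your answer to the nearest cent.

£118.15

PV(coupons) I = 3.59·e^(−0.0404·1/12) + 3.59·e^(−0.0404·9/12) + 3.59·e^(−0.0404·11/12)
I = 3.5779 + 3.4829 + 3.4595 = 10.5203
F = (S − I)·e^(rT) = (123.23 − 10.5203) · e^(0.0404·14/12)
= 112.7097 · e^0.047133 = 112.7097 × 1.048261 = £118.15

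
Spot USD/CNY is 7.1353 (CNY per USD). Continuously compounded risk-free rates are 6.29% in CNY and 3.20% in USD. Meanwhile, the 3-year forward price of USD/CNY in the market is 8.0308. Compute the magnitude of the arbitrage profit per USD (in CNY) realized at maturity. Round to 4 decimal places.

0.2024 per USD (in CNY)

Fair forward: F* = S·e^(carry·T), with carry = (r_CNY − r_USD) = 0.0629 − 0.0320 = 0.0309
F* = 7.1353 · e^(0.0309 × 3) = 7.1353 · e^0.092700 = 7.1353 × 1.097133 = 7.8284
Market 8.0308 > fair 7.8284: forward overpriced → cash-and-carry (buy spot, short the forward).
At maturity, profit = |F_mkt − F*| = |8.0308 − 7.8284| = 0.2024 per USD (in CNY)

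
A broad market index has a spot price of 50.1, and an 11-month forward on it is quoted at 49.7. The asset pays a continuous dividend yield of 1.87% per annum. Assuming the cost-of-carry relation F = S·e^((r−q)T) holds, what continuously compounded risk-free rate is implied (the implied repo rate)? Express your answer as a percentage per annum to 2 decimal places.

From F = S·e^((r−q)T): (r − q) = ln(F/S)/T
ln(49.7/50.1) = ln(0.992016) = -0.008016
(r − q) = -0.008016 / (11/12) = -0.008745
r = ln(F/S)/T + q = -0.008745 + 0.0187 = 0.009955
r = 1.00%

1.00%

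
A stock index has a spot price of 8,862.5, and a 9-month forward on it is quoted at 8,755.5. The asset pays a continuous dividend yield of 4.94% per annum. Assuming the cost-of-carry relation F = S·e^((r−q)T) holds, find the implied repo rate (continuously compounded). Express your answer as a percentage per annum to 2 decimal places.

3.32%

From F = S·e^((r−q)T): (r − q) = ln(F/S)/T
ln(8755.5/8862.5) = ln(0.987927) = -0.012146
(r − q) = -0.012146 / (9/12) = -0.016195
r = ln(F/S)/T + q = -0.016195 + 0.0494 = 0.033205
r = 3.32%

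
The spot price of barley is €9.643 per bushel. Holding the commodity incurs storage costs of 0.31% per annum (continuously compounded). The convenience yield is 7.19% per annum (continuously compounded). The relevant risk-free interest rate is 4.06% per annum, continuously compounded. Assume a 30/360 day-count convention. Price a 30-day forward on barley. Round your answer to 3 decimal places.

€9.620 per bushel

Net carry = r + u − y = 0.0406 + 0.0031 − 0.0719 = -0.0282
F = S·e^((r+u−y)T) = 9.643 · e^(-0.0282 × 30/360) = 9.643 · e^-0.002350
= 9.643 × 0.997653 = €9.620 per bushel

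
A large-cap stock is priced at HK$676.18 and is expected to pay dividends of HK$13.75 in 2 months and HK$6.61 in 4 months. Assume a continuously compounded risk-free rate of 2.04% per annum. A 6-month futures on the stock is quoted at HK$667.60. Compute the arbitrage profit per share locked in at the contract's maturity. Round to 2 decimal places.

PV(dividends) I = 13.75·e^(−0.0204·2/12) + 6.61·e^(−0.0204·4/12) = 20.2685
Fair futures F* = (S − I)·e^(rT) = (676.18 − 20.2685)·e^0.010200 = 655.9115 × 1.010252 = 662.6359
Market HK$667.60 > fair 662.6359: forward overpriced → cash-and-carry (borrow at r, buy the stock and collect the dividends, short the forward).
Profit at T = |F_mkt − F*| = |667.60 − 662.6359| = HK$4.96 per share

HK$4.96 per share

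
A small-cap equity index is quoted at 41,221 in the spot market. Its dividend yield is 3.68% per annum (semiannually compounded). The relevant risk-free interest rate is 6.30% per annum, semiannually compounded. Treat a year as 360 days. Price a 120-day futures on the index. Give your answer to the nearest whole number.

F = S · (1+r/2)^(2T) / (1+q/2)^(2T)
= 41221 × 1.020891 / 1.012229 = 41221 × 1.008557
F = 41,574

41,574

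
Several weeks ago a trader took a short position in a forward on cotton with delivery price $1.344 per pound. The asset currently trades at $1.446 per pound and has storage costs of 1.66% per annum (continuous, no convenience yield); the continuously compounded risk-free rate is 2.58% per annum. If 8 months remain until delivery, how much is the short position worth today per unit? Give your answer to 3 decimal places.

-$0.141 per pound

Current fair forward for the remaining 8 months: F = S·e^((r + u)·T), (r + u) = 0.0258 + 0.0166 = 0.0424
F = 1.446 · e^(0.0424 × 8/12) = 1.446 × 1.028670 = 1.4875
Value of long forward = (F − K)·e^(−rT) = (1.4875 − 1.344) · e^(−0.0258·8/12)
= 0.1435 × 0.982947 = 0.141
Short position value = −(long value) = -$0.141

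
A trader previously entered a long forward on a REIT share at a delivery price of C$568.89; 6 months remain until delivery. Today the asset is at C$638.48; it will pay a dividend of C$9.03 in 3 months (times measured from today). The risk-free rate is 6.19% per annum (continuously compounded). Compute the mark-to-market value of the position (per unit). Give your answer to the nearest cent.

PV(remaining dividends) I = 9.03·e^(−0.0619·3/12) = 8.8913
Current forward F = (S − I)·e^(rT) = (638.48 − 8.8913)·e^(0.0619·6/12) = 629.5887 × 1.031434 = 649.3792
Value (long) = (F − K)·e^(−rT) = (649.3792 − 568.89) × 0.969524 = 78.0362
Value = C$78.04

C$78.04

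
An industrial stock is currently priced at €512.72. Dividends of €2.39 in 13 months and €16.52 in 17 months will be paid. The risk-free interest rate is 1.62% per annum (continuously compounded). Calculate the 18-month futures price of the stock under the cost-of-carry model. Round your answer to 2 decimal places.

€506.38

PV(dividends) I = 2.39·e^(−0.0162·13/12) + 16.52·e^(−0.0162·17/12)
I = 2.3484 + 16.1452 = 18.4936
F = (S − I)·e^(rT) = (512.72 − 18.4936) · e^(0.0162·18/12)
= 494.2264 · e^0.024300 = 494.2264 × 1.024598 = €506.38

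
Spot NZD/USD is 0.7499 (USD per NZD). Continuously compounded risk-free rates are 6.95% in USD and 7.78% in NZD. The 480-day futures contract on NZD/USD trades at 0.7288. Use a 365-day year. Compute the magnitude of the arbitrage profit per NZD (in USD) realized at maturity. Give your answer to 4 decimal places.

Fair futures: F* = S·e^(carry·T), with carry = (r_USD − r_NZD) = 0.0695 − 0.0778 = -0.0083
F* = 0.7499 · e^(-0.0083 × 480/365) = 0.7499 · e^-0.010915 = 0.7499 × 0.989144 = 0.7418
Market 0.7288 < fair 0.7418: forward underpriced → reverse cash-and-carry (short spot, go long the forward).
At maturity, profit = |F_mkt − F*| = |0.7288 − 0.7418| = 0.0130 per NZD (in USD)

0.0130 per NZD (in USD)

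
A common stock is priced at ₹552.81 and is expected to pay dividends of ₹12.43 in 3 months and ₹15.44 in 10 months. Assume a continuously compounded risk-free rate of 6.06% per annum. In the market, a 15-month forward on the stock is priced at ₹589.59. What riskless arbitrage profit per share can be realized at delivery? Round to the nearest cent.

₹22.32 per share

PV(dividends) I = 12.43·e^(−0.0606·3/12) + 15.44·e^(−0.0606·10/12) = 26.9227
Fair forward F* = (S − I)·e^(rT) = (552.81 − 26.9227)·e^0.075750 = 525.8873 × 1.078693 = 567.2709
Market ₹589.59 > fair 567.2709: forward overpriced → cash-and-carry (borrow at r, buy the stock and collect the dividends, short the forward).
Profit at T = |F_mkt − F*| = |589.59 − 567.2709| = ₹22.32 per share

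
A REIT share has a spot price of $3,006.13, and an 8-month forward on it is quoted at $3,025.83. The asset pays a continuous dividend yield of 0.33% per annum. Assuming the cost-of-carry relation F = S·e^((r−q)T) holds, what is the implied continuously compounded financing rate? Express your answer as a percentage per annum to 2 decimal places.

From F = S·e^((r−q)T): (r − q) = ln(F/S)/T
ln(3025.83/3006.13) = ln(1.006553) = 0.006532
(r − q) = 0.006532 / (8/12) = 0.009798
r = ln(F/S)/T + q = 0.009798 + 0.0033 = 0.013098
r = 1.31%

1.31%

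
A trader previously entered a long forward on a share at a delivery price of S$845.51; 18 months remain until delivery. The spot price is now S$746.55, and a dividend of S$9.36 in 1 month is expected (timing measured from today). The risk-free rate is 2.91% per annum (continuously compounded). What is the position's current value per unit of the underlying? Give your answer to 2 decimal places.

PV(remaining dividends) I = 9.36·e^(−0.0291·1/12) = 9.3373
Current forward F = (S − I)·e^(rT) = (746.55 − 9.3373)·e^(0.0291·18/12) = 737.2127 × 1.044617 = 770.1049
Value (long) = (F − K)·e^(−rT) = (770.1049 − 845.51) × 0.957289 = -72.1845
Value = -S$72.18

-S$72.18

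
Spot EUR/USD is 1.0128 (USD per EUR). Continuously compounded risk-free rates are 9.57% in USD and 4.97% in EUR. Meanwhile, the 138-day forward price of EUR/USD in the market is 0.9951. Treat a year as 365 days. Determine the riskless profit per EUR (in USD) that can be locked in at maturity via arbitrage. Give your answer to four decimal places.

Fair forward: F* = S·e^(carry·T), with carry = (r_USD − r_EUR) = 0.0957 − 0.0497 = 0.0460
F* = 1.0128 · e^(0.0460 × 138/365) = 1.0128 · e^0.017392 = 1.0128 × 1.017544 = 1.0306
Market 0.9951 < fair 1.0306: forward underpriced → reverse cash-and-carry (short spot, go long the forward).
At maturity, profit = |F_mkt − F*| = |0.9951 − 1.0306| = 0.0355 per EUR (in USD)

0.0355 per EUR (in USD)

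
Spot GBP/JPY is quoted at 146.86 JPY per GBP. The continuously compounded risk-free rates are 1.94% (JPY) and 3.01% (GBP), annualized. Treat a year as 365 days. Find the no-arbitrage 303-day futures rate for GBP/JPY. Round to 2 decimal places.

F = S·e^((r_JPY − r_GBP)T) = 146.86 · e^((0.0194 − 0.0301) × 303/365)
= 146.86 · e^-0.008882 = 146.86 × 0.991157
F = 145.56 JPY per GBP

145.56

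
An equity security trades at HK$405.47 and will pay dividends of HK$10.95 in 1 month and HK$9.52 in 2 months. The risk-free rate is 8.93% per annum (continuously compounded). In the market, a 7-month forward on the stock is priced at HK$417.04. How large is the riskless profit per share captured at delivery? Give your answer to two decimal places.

HK$11.22 per share

PV(dividends) I = 10.95·e^(−0.0893·1/12) + 9.52·e^(−0.0893·2/12) = 20.2482
Fair forward F* = (S − I)·e^(rT) = (405.47 − 20.2482)·e^0.052092 = 385.2218 × 1.053473 = 405.8208
Market HK$417.04 > fair 405.8208: forward overpriced → cash-and-carry (borrow at r, buy the stock and collect the dividends, short the forward).
Profit at T = |F_mkt − F*| = |417.04 − 405.8208| = HK$11.22 per share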